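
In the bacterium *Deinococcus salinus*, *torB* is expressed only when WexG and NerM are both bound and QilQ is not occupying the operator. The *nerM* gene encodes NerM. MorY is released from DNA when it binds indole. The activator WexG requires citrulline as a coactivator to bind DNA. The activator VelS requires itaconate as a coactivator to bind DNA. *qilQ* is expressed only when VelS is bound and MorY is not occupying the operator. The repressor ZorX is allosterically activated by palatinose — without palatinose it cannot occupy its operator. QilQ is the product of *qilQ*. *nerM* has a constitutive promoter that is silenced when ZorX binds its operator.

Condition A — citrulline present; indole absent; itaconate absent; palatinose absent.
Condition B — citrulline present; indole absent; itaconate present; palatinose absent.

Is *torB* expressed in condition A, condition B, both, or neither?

both

Condition A:
Citrulline is present, so WexG is active.
Indole is absent, so MorY is active.
Itaconate is absent, so VelS is inactive.
With repressor MorY bound, *qilQ* is not transcribed.
So QilQ is not produced.
Palatinose is absent, so ZorX is inactive.
With no repressor bound, *nerM* is transcribed.
So NerM is produced and active.
No repressor is bound and WexG and NerM are active, so *torB* is transcribed.
→ *torB* is ON in A.
Condition B:
Citrulline is present, so WexG is active.
Indole is absent, so MorY is active.
Itaconate is present, so VelS is active.
With repressor MorY bound, *qilQ* is not transcribed.
So QilQ is not produced.
Palatinose is absent, so ZorX is inactive.
With no repressor bound, *nerM* is transcribed.
So NerM is produced and active.
No repressor is bound and WexG and NerM are active, so *torB* is transcribed.
→ *torB* is ON in B.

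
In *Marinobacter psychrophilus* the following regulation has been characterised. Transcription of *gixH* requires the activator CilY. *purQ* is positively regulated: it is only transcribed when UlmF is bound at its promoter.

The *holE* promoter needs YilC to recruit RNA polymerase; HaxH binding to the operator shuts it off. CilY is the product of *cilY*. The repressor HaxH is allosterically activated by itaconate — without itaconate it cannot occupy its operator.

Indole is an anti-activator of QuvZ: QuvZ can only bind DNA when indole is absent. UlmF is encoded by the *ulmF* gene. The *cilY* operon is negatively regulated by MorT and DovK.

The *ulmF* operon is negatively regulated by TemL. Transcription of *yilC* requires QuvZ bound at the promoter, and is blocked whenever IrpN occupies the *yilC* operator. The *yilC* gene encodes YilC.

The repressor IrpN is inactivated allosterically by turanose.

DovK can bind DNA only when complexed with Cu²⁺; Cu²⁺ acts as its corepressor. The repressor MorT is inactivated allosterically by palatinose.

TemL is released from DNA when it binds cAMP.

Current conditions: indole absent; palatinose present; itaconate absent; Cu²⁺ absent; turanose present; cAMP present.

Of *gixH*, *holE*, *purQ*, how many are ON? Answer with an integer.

3

Palatinose is present, so MorT is inactive.
Cu²⁺ is absent, so DovK is inactive.
With no repressor bound, *cilY* is transcribed.
So CilY is produced and active.
No repressor is bound and CilY is active, so *gixH* is transcribed.
→ *gixH* is ON.
Turanose is present, so IrpN is inactive.
Indole is absent, so QuvZ is active.
No repressor is bound and QuvZ is active, so *yilC* is transcribed.
So YilC is produced and active.
Itaconate is absent, so HaxH is inactive.
No repressor is bound and YilC is active, so *holE* is transcribed.
→ *holE* is ON.
cAMP is present, so TemL is inactive.
With no repressor bound, *ulmF* is transcribed.
So UlmF is produced and active.
No repressor is bound and UlmF is active, so *purQ* is transcribed.
→ *purQ* is ON.
3 of the 3 genes are transcribed.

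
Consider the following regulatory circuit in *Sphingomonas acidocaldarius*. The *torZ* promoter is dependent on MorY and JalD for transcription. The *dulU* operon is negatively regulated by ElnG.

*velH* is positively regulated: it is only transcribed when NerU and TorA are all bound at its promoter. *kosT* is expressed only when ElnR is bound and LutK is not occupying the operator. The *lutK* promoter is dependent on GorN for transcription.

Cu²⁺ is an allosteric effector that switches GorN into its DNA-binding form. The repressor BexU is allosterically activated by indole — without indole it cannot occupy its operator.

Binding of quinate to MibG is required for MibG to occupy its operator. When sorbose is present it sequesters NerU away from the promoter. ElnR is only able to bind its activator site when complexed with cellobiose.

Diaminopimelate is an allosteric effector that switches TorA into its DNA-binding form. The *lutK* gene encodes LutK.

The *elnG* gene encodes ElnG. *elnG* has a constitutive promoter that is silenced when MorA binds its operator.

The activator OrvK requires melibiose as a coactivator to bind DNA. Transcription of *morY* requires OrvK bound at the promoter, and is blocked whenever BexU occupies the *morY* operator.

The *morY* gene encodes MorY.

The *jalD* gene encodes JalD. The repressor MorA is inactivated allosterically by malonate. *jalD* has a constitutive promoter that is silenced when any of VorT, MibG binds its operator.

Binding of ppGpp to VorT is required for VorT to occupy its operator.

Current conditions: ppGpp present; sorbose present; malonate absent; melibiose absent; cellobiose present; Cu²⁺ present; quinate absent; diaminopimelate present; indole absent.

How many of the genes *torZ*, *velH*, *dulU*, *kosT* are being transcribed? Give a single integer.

Melibiose is absent, so OrvK is inactive.
Indole is absent, so BexU is inactive.
Required activator OrvK is absent, so *morY* is not transcribed.
So MorY is not produced.
ppGpp is present, so VorT is active.
Quinate is absent, so MibG is inactive.
With repressor VorT bound, *jalD* is not transcribed.
So JalD is not produced.
Required activator MorY is absent, so *torZ* is not transcribed.
→ *torZ* is OFF.
Sorbose is present, so NerU is inactive.
Diaminopimelate is present, so TorA is active.
Required activator NerU is absent, so *velH* is not transcribed.
→ *velH* is OFF.
Malonate is absent, so MorA is active.
With repressor MorA bound, *elnG* is not transcribed.
So ElnG is not produced.
With no repressor bound, *dulU* is transcribed.
→ *dulU* is ON.
Cu²⁺ is present, so GorN is active.
No repressor is bound and GorN is active, so *lutK* is transcribed.
So LutK is produced and active.
Cellobiose is present, so ElnR is active.
With repressor LutK bound, *kosT* is not transcribed.
→ *kosT* is OFF.
1 of the 4 genes is transcribed.

1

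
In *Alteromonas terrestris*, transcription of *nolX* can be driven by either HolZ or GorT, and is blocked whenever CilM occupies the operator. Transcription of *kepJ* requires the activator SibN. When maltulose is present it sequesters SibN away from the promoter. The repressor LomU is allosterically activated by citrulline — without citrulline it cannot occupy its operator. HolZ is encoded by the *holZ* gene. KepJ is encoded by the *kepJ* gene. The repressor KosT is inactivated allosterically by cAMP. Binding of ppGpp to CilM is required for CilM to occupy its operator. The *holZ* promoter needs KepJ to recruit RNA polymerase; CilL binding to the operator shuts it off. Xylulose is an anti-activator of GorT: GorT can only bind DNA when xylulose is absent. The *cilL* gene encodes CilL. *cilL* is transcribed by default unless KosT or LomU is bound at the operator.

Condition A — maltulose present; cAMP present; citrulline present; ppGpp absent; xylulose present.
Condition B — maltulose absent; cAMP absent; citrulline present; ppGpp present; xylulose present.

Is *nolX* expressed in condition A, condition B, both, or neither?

Condition A:
Maltulose is present, so SibN is inactive.
Required activator SibN is absent, so *kepJ* is not transcribed.
So KepJ is not produced.
cAMP is present, so KosT is inactive.
Citrulline is present, so LomU is active.
With repressor LomU bound, *cilL* is not transcribed.
So CilL is not produced.
Required activator KepJ is absent, so *holZ* is not transcribed.
So HolZ is not produced.
ppGpp is absent, so CilM is inactive.
Xylulose is present, so GorT is inactive.
No activator is available at the *nolX* promoter, so *nolX* is not transcribed.
→ *nolX* is OFF in A.
Condition B:
Maltulose is absent, so SibN is active.
No repressor is bound and SibN is active, so *kepJ* is transcribed.
So KepJ is produced and active.
cAMP is absent, so KosT is active.
Citrulline is present, so LomU is active.
With repressor KosT bound, *cilL* is not transcribed.
So CilL is not produced.
No repressor is bound and KepJ is active, so *holZ* is transcribed.
So HolZ is produced and active.
ppGpp is present, so CilM is active.
Xylulose is present, so GorT is inactive.
With repressor CilM bound, *nolX* is not transcribed.
→ *nolX* is OFF in B.

neither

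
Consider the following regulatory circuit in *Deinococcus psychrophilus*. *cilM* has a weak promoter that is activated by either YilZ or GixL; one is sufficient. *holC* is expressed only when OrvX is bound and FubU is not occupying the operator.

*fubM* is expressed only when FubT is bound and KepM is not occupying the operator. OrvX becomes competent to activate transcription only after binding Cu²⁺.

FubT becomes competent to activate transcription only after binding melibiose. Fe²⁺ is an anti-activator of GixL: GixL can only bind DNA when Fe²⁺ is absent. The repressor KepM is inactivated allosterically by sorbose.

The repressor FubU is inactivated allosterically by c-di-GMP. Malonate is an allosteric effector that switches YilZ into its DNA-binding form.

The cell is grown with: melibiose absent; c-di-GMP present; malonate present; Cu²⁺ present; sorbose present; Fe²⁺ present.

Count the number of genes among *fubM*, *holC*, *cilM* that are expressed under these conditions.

2

Melibiose is absent, so FubT is inactive.
Sorbose is present, so KepM is inactive.
Required activator FubT is absent, so *fubM* is not transcribed.
→ *fubM* is OFF.
c-di-GMP is present, so FubU is inactive.
Cu²⁺ is present, so OrvX is active.
No repressor is bound and OrvX is active, so *holC* is transcribed.
→ *holC* is ON.
Malonate is present, so YilZ is active.
Fe²⁺ is present, so GixL is inactive.
Activator YilZ is present, so *cilM* is transcribed.
→ *cilM* is ON.
2 of the 3 genes are transcribed.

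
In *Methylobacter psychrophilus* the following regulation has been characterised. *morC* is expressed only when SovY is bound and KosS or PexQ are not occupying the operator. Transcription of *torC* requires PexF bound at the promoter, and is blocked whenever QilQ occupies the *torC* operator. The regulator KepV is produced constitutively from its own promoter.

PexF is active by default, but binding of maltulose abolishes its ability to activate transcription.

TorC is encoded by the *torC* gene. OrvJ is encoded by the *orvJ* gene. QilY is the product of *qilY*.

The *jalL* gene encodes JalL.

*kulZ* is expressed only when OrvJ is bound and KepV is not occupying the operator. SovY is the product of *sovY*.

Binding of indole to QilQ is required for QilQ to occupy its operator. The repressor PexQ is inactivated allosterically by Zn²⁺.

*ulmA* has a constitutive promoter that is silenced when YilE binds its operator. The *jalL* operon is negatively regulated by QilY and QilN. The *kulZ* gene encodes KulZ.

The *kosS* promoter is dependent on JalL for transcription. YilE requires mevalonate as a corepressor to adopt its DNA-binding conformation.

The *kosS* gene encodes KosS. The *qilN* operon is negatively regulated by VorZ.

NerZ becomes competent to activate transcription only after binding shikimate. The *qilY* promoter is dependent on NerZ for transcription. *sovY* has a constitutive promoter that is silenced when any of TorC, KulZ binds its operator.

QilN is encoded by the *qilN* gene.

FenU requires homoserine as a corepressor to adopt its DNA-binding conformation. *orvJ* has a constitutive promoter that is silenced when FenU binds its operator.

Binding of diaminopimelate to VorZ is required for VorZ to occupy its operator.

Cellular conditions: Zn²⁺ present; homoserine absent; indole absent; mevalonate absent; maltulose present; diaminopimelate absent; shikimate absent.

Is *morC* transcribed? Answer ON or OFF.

Shikimate is absent, so NerZ is inactive.
Required activator NerZ is absent, so *qilY* is not transcribed.
So QilY is not produced.
Diaminopimelate is absent, so VorZ is inactive.
With no repressor bound, *qilN* is transcribed.
So QilN is produced and active.
With repressor QilN bound, *jalL* is not transcribed.
So JalL is not produced.
Required activator JalL is absent, so *kosS* is not transcribed.
So KosS is not produced.
Maltulose is present, so PexF is inactive.
Indole is absent, so QilQ is inactive.
Required activator PexF is absent, so *torC* is not transcribed.
So TorC is not produced.
KepV is produced constitutively and is active.
Homoserine is absent, so FenU is inactive.
With no repressor bound, *orvJ* is transcribed.
So OrvJ is produced and active.
With repressor KepV bound, *kulZ* is not transcribed.
So KulZ is not produced.
With no repressor bound, *sovY* is transcribed.
So SovY is produced and active.
Zn²⁺ is present, so PexQ is inactive.
No repressor is bound and SovY is active, so *morC* is transcribed.

ON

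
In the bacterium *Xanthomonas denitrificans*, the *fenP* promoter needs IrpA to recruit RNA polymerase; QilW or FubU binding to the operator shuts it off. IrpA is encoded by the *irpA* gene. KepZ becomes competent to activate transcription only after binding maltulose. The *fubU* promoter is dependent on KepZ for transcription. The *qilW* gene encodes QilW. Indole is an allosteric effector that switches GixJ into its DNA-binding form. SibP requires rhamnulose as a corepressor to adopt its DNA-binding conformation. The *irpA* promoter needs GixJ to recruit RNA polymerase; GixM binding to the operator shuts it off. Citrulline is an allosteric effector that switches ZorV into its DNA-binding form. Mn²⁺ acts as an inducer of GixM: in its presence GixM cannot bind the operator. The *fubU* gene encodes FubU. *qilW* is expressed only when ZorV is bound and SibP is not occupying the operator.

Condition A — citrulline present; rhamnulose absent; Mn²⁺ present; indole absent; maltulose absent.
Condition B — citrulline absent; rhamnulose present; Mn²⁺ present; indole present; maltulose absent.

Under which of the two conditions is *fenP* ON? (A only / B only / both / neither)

Condition A:
Citrulline is present, so ZorV is active.
Rhamnulose is absent, so SibP is inactive.
No repressor is bound and ZorV is active, so *qilW* is transcribed.
So QilW is produced and active.
Mn²⁺ is present, so GixM is inactive.
Indole is absent, so GixJ is inactive.
Required activator GixJ is absent, so *irpA* is not transcribed.
So IrpA is not produced.
Maltulose is absent, so KepZ is inactive.
Required activator KepZ is absent, so *fubU* is not transcribed.
So FubU is not produced.
With repressor QilW bound, *fenP* is not transcribed.
→ *fenP* is OFF in A.
Condition B:
Citrulline is absent, so ZorV is inactive.
Rhamnulose is present, so SibP is active.
With repressor SibP bound, *qilW* is not transcribed.
So QilW is not produced.
Mn²⁺ is present, so GixM is inactive.
Indole is present, so GixJ is active.
No repressor is bound and GixJ is active, so *irpA* is transcribed.
So IrpA is produced and active.
Maltulose is absent, so KepZ is inactive.
Required activator KepZ is absent, so *fubU* is not transcribed.
So FubU is not produced.
No repressor is bound and IrpA is active, so *fenP* is transcribed.
→ *fenP* is ON in B.

B only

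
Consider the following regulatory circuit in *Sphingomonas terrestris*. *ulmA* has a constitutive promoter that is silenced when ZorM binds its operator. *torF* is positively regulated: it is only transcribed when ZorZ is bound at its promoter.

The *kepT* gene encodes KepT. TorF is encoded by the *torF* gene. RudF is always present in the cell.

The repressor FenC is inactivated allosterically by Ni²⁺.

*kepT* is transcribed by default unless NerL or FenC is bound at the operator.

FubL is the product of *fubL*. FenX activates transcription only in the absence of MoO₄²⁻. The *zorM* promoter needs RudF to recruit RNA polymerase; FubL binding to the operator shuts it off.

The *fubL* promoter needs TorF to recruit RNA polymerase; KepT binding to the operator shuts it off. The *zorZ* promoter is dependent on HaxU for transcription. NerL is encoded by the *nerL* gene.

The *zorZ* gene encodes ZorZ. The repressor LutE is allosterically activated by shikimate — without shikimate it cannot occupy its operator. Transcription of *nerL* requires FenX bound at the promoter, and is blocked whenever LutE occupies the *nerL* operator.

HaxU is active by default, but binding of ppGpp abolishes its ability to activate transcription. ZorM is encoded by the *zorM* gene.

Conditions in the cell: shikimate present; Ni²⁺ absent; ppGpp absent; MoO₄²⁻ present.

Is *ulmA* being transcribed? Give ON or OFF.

MoO₄²⁻ is present, so FenX is inactive.
Shikimate is present, so LutE is active.
With repressor LutE bound, *nerL* is not transcribed.
So NerL is not produced.
Ni²⁺ is absent, so FenC is active.
With repressor FenC bound, *kepT* is not transcribed.
So KepT is not produced.
ppGpp is absent, so HaxU is active.
No repressor is bound and HaxU is active, so *zorZ* is transcribed.
So ZorZ is produced and active.
No repressor is bound and ZorZ is active, so *torF* is transcribed.
So TorF is produced and active.
No repressor is bound and TorF is active, so *fubL* is transcribed.
So FubL is produced and active.
RudF is produced constitutively and is active.
With repressor FubL bound, *zorM* is not transcribed.
So ZorM is not produced.
With no repressor bound, *ulmA* is transcribed.

ON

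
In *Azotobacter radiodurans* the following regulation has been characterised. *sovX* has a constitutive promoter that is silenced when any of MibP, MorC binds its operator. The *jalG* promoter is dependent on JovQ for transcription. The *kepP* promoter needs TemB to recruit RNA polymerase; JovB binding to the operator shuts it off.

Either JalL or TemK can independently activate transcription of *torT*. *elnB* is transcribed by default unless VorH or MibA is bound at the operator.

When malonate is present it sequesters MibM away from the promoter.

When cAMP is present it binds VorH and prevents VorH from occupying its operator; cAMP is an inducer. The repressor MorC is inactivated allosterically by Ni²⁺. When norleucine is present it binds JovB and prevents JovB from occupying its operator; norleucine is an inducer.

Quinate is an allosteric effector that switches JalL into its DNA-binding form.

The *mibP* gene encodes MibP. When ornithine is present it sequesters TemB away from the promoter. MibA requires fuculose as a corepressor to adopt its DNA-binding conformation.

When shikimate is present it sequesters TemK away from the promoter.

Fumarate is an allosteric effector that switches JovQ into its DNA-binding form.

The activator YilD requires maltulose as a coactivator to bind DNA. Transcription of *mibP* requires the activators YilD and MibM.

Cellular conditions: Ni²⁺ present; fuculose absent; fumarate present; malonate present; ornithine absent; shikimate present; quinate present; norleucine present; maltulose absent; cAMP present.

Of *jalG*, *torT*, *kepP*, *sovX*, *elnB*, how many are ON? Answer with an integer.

5

Fumarate is present, so JovQ is active.
No repressor is bound and JovQ is active, so *jalG* is transcribed.
→ *jalG* is ON.
Quinate is present, so JalL is active.
Shikimate is present, so TemK is inactive.
Activator JalL is present, so *torT* is transcribed.
→ *torT* is ON.
Norleucine is present, so JovB is inactive.
Ornithine is absent, so TemB is active.
No repressor is bound and TemB is active, so *kepP* is transcribed.
→ *kepP* is ON.
Maltulose is absent, so YilD is inactive.
Malonate is present, so MibM is inactive.
Required activator YilD is absent, so *mibP* is not transcribed.
So MibP is not produced.
Ni²⁺ is present, so MorC is inactive.
With no repressor bound, *sovX* is transcribed.
→ *sovX* is ON.
cAMP is present, so VorH is inactive.
Fuculose is absent, so MibA is inactive.
With no repressor bound, *elnB* is transcribed.
→ *elnB* is ON.
5 of the 5 genes are transcribed.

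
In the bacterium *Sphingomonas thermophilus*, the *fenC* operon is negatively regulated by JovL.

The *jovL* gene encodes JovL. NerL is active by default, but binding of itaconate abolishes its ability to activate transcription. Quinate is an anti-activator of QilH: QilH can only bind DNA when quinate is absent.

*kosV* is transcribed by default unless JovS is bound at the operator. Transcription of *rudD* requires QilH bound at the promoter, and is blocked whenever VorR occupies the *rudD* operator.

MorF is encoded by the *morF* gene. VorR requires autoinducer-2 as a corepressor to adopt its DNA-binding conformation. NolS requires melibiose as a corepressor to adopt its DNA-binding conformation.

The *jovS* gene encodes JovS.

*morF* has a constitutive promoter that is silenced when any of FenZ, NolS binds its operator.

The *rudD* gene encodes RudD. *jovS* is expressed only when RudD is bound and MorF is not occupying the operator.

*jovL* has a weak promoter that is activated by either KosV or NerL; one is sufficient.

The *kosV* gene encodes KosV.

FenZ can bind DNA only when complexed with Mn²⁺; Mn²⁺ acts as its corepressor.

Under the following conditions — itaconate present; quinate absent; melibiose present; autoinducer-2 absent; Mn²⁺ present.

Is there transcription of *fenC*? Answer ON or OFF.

ON

Mn²⁺ is present, so FenZ is active.
Melibiose is present, so NolS is active.
With repressor FenZ bound, *morF* is not transcribed.
So MorF is not produced.
Quinate is absent, so QilH is active.
Autoinducer-2 is absent, so VorR is inactive.
No repressor is bound and QilH is active, so *rudD* is transcribed.
So RudD is produced and active.
No repressor is bound and RudD is active, so *jovS* is transcribed.
So JovS is produced and active.
With repressor JovS bound, *kosV* is not transcribed.
So KosV is not produced.
Itaconate is present, so NerL is inactive.
No activator is available at the *jovL* promoter, so *jovL* is not transcribed.
So JovL is not produced.
With no repressor bound, *fenC* is transcribed.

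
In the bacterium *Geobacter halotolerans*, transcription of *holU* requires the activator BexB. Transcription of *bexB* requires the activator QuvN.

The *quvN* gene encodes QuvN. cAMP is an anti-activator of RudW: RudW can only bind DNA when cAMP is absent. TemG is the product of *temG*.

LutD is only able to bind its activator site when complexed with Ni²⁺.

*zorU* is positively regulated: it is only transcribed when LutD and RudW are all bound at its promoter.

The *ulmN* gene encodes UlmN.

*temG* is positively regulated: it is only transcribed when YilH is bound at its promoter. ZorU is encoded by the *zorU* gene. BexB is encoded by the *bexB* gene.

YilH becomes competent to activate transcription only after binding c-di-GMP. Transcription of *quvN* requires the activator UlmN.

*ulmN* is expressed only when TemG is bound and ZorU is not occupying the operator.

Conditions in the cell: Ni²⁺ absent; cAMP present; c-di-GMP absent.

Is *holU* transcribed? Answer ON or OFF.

OFF

Ni²⁺ is absent, so LutD is inactive.
cAMP is present, so RudW is inactive.
Required activator LutD is absent, so *zorU* is not transcribed.
So ZorU is not produced.
c-di-GMP is absent, so YilH is inactive.
Required activator YilH is absent, so *temG* is not transcribed.
So TemG is not produced.
Required activator TemG is absent, so *ulmN* is not transcribed.
So UlmN is not produced.
Required activator UlmN is absent, so *quvN* is not transcribed.
So QuvN is not produced.
Required activator QuvN is absent, so *bexB* is not transcribed.
So BexB is not produced.
Required activator BexB is absent, so *holU* is not transcribed.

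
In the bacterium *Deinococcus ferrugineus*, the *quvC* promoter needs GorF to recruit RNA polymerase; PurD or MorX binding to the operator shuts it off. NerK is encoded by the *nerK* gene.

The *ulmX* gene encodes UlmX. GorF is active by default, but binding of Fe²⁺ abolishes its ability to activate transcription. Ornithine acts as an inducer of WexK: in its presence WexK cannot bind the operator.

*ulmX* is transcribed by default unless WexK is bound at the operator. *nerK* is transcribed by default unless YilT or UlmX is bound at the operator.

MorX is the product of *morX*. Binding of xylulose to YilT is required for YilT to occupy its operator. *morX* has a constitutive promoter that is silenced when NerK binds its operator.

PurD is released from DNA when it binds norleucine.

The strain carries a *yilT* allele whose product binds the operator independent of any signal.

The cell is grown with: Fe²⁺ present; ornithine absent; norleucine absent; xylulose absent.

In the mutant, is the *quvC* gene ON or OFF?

Fe²⁺ is present, so GorF is inactive.
Norleucine is absent, so PurD is active.
YilT is constitutively active in this strain.
Ornithine is absent, so WexK is active.
With repressor WexK bound, *ulmX* is not transcribed.
So UlmX is not produced.
With repressor YilT bound, *nerK* is not transcribed.
So NerK is not produced.
With no repressor bound, *morX* is transcribed.
So MorX is produced and active.
With repressor PurD bound, *quvC* is not transcribed.

OFF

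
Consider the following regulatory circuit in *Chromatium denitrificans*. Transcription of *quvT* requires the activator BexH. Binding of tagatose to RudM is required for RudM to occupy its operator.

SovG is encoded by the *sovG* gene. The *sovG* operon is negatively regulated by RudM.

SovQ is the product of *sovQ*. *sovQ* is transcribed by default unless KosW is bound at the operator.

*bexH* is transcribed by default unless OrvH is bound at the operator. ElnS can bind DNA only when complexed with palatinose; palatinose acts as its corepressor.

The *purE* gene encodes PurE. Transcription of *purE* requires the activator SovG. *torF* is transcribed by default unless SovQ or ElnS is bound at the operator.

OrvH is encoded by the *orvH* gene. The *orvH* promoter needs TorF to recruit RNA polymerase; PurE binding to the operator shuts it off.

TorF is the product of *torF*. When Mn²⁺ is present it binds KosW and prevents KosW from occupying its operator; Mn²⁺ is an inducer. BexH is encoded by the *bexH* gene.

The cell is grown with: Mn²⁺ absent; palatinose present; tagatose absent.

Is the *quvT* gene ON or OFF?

Mn²⁺ is absent, so KosW is active.
With repressor KosW bound, *sovQ* is not transcribed.
So SovQ is not produced.
Palatinose is present, so ElnS is active.
With repressor ElnS bound, *torF* is not transcribed.
So TorF is not produced.
Tagatose is absent, so RudM is inactive.
With no repressor bound, *sovG* is transcribed.
So SovG is produced and active.
No repressor is bound and SovG is active, so *purE* is transcribed.
So PurE is produced and active.
With repressor PurE bound, *orvH* is not transcribed.
So OrvH is not produced.
With no repressor bound, *bexH* is transcribed.
So BexH is produced and active.
No repressor is bound and BexH is active, so *quvT* is transcribed.

ON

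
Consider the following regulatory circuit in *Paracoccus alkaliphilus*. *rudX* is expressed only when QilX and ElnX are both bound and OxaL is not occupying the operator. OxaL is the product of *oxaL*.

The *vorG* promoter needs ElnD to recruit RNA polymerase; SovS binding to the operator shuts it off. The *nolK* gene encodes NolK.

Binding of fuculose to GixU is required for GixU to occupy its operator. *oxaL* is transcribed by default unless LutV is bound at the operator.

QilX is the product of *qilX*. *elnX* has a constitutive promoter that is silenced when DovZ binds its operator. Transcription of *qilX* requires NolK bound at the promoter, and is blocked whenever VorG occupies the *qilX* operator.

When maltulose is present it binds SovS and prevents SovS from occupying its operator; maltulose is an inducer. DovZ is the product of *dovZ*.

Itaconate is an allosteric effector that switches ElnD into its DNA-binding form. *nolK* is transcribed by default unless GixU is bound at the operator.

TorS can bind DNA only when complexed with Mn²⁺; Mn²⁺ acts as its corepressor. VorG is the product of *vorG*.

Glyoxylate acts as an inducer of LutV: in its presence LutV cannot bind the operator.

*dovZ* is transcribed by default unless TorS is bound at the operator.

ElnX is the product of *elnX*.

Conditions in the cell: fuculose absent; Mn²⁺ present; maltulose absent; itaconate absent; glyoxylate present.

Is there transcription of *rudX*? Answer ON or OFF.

OFF

Glyoxylate is present, so LutV is inactive.
With no repressor bound, *oxaL* is transcribed.
So OxaL is produced and active.
Fuculose is absent, so GixU is inactive.
With no repressor bound, *nolK* is transcribed.
So NolK is produced and active.
Maltulose is absent, so SovS is active.
Itaconate is absent, so ElnD is inactive.
With repressor SovS bound, *vorG* is not transcribed.
So VorG is not produced.
No repressor is bound and NolK is active, so *qilX* is transcribed.
So QilX is produced and active.
Mn²⁺ is present, so TorS is active.
With repressor TorS bound, *dovZ* is not transcribed.
So DovZ is not produced.
With no repressor bound, *elnX* is transcribed.
So ElnX is produced and active.
With repressor OxaL bound, *rudX* is not transcribed.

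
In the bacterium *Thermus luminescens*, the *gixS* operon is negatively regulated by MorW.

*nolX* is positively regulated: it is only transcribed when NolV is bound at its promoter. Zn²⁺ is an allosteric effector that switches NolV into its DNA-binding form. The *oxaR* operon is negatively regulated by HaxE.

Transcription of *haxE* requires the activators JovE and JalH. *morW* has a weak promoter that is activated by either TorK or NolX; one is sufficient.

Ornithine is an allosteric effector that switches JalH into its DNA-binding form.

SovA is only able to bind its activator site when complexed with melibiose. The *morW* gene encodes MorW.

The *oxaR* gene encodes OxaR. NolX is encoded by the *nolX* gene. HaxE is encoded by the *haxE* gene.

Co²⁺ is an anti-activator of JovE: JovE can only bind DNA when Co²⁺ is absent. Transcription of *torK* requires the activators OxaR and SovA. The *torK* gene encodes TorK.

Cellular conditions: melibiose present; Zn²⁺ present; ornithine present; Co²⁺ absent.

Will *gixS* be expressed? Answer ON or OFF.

OFF

Co²⁺ is absent, so JovE is active.
Ornithine is present, so JalH is active.
No repressor is bound and JovE and JalH are active, so *haxE* is transcribed.
So HaxE is produced and active.
With repressor HaxE bound, *oxaR* is not transcribed.
So OxaR is not produced.
Melibiose is present, so SovA is active.
Required activator OxaR is absent, so *torK* is not transcribed.
So TorK is not produced.
Zn²⁺ is present, so NolV is active.
No repressor is bound and NolV is active, so *nolX* is transcribed.
So NolX is produced and active.
Activator NolX is present, so *morW* is transcribed.
So MorW is produced and active.
With repressor MorW bound, *gixS* is not transcribed.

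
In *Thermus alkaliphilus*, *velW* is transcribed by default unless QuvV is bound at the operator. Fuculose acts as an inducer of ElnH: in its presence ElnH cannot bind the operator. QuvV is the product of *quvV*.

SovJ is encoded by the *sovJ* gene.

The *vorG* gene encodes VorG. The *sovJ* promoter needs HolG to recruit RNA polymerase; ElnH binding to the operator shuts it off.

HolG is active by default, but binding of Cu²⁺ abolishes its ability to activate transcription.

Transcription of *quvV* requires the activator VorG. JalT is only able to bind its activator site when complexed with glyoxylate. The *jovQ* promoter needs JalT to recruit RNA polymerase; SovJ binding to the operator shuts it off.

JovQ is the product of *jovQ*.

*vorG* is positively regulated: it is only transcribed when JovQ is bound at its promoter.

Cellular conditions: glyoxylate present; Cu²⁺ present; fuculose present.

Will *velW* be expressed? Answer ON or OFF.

OFF

Fuculose is present, so ElnH is inactive.
Cu²⁺ is present, so HolG is inactive.
Required activator HolG is absent, so *sovJ* is not transcribed.
So SovJ is not produced.
Glyoxylate is present, so JalT is active.
No repressor is bound and JalT is active, so *jovQ* is transcribed.
So JovQ is produced and active.
No repressor is bound and JovQ is active, so *vorG* is transcribed.
So VorG is produced and active.
No repressor is bound and VorG is active, so *quvV* is transcribed.
So QuvV is produced and active.
With repressor QuvV bound, *velW* is not transcribed.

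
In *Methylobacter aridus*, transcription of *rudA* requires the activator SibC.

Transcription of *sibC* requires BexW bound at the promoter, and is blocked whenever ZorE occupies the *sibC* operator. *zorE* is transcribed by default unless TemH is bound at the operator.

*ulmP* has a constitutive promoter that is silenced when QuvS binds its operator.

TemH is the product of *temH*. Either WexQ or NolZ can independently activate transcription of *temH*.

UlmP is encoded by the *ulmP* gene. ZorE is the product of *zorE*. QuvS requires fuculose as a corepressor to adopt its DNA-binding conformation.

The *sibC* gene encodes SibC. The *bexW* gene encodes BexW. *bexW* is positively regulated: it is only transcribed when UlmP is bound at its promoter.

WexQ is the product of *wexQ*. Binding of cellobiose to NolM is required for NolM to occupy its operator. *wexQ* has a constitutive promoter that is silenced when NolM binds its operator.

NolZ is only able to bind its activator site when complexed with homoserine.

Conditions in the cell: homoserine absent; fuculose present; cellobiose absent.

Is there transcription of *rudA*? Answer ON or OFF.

Cellobiose is absent, so NolM is inactive.
With no repressor bound, *wexQ* is transcribed.
So WexQ is produced and active.
Homoserine is absent, so NolZ is inactive.
Activator WexQ is present, so *temH* is transcribed.
So TemH is produced and active.
With repressor TemH bound, *zorE* is not transcribed.
So ZorE is not produced.
Fuculose is present, so QuvS is active.
With repressor QuvS bound, *ulmP* is not transcribed.
So UlmP is not produced.
Required activator UlmP is absent, so *bexW* is not transcribed.
So BexW is not produced.
Required activator BexW is absent, so *sibC* is not transcribed.
So SibC is not produced.
Required activator SibC is absent, so *rudA* is not transcribed.

OFF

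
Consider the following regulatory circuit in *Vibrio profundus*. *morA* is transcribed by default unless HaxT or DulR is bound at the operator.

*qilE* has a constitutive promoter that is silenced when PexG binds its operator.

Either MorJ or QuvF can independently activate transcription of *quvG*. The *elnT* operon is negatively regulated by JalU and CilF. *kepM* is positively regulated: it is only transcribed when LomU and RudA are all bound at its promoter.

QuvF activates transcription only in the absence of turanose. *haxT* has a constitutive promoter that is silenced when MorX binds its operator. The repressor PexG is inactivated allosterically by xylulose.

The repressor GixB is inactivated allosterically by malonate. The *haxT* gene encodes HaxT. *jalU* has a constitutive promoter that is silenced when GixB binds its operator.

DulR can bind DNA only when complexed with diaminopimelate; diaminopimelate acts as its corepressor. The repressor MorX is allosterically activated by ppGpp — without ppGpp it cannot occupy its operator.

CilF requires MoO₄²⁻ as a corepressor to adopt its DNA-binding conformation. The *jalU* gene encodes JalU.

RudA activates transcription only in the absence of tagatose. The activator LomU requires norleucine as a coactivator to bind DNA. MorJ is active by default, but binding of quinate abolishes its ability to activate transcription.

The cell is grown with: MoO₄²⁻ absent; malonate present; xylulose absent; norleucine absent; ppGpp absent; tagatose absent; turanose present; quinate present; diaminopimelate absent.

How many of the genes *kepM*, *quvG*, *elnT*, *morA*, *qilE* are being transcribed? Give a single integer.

Norleucine is absent, so LomU is inactive.
Tagatose is absent, so RudA is active.
Required activator LomU is absent, so *kepM* is not transcribed.
→ *kepM* is OFF.
Quinate is present, so MorJ is inactive.
Turanose is present, so QuvF is inactive.
No activator is available at the *quvG* promoter, so *quvG* is not transcribed.
→ *quvG* is OFF.
Malonate is present, so GixB is inactive.
With no repressor bound, *jalU* is transcribed.
So JalU is produced and active.
MoO₄²⁻ is absent, so CilF is inactive.
With repressor JalU bound, *elnT* is not transcribed.
→ *elnT* is OFF.
ppGpp is absent, so MorX is inactive.
With no repressor bound, *haxT* is transcribed.
So HaxT is produced and active.
Diaminopimelate is absent, so DulR is inactive.
With repressor HaxT bound, *morA* is not transcribed.
→ *morA* is OFF.
Xylulose is absent, so PexG is active.
With repressor PexG bound, *qilE* is not transcribed.
→ *qilE* is OFF.
0 of the 5 genes are transcribed.

0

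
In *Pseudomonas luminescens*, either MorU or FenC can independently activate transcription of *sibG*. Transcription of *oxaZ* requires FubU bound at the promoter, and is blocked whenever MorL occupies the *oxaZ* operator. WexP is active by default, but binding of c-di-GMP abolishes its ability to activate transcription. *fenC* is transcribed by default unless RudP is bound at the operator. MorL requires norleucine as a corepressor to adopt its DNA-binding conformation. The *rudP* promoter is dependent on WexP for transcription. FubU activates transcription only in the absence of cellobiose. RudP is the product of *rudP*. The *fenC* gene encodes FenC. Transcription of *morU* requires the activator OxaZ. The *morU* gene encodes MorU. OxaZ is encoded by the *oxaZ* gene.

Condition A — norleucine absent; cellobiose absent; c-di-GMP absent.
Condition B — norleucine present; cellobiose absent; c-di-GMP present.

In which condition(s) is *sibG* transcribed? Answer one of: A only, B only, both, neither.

Condition A:
Norleucine is absent, so MorL is inactive.
Cellobiose is absent, so FubU is active.
No repressor is bound and FubU is active, so *oxaZ* is transcribed.
So OxaZ is produced and active.
No repressor is bound and OxaZ is active, so *morU* is transcribed.
So MorU is produced and active.
c-di-GMP is absent, so WexP is active.
No repressor is bound and WexP is active, so *rudP* is transcribed.
So RudP is produced and active.
With repressor RudP bound, *fenC* is not transcribed.
So FenC is not produced.
Activator MorU is present, so *sibG* is transcribed.
→ *sibG* is ON in A.
Condition B:
Norleucine is present, so MorL is active.
Cellobiose is absent, so FubU is active.
With repressor MorL bound, *oxaZ* is not transcribed.
So OxaZ is not produced.
Required activator OxaZ is absent, so *morU* is not transcribed.
So MorU is not produced.
c-di-GMP is present, so WexP is inactive.
Required activator WexP is absent, so *rudP* is not transcribed.
So RudP is not produced.
With no repressor bound, *fenC* is transcribed.
So FenC is produced and active.
Activator FenC is present, so *sibG* is transcribed.
→ *sibG* is ON in B.

both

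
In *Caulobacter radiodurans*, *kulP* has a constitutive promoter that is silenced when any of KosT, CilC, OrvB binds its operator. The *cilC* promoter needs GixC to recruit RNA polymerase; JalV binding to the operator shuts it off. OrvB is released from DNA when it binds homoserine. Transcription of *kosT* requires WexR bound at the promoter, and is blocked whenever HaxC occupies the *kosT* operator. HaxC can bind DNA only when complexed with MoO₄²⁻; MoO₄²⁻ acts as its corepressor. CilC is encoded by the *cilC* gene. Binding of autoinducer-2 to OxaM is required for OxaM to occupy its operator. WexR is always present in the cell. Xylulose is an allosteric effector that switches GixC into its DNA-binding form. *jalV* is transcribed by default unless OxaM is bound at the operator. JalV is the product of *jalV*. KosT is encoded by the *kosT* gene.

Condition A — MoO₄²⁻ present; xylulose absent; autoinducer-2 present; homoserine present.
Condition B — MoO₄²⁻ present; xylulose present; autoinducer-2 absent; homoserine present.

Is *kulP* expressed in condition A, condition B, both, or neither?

Condition A:
WexR is produced constitutively and is active.
MoO₄²⁻ is present, so HaxC is active.
With repressor HaxC bound, *kosT* is not transcribed.
So KosT is not produced.
Xylulose is absent, so GixC is inactive.
Autoinducer-2 is present, so OxaM is active.
With repressor OxaM bound, *jalV* is not transcribed.
So JalV is not produced.
Required activator GixC is absent, so *cilC* is not transcribed.
So CilC is not produced.
Homoserine is present, so OrvB is inactive.
With no repressor bound, *kulP* is transcribed.
→ *kulP* is ON in A.
Condition B:
WexR is produced constitutively and is active.
MoO₄²⁻ is present, so HaxC is active.
With repressor HaxC bound, *kosT* is not transcribed.
So KosT is not produced.
Xylulose is present, so GixC is active.
Autoinducer-2 is absent, so OxaM is inactive.
With no repressor bound, *jalV* is transcribed.
So JalV is produced and active.
With repressor JalV bound, *cilC* is not transcribed.
So CilC is not produced.
Homoserine is present, so OrvB is inactive.
With no repressor bound, *kulP* is transcribed.
→ *kulP* is ON in B.

both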